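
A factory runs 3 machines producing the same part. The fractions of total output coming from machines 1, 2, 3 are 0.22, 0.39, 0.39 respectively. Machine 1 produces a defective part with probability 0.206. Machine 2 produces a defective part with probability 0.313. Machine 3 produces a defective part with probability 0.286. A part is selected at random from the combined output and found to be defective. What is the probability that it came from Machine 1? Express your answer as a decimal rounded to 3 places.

Tabulate prior·likelihood by source: [1] prior 0.22, lik 0.206, product 0.04532; [2] prior 0.39, lik 0.313, product 0.1221; [3] prior 0.39, lik 0.286, product 0.1115.
Normalizing constant = 0.27893; the posterior for Machine 1 is its product over the sum, 0.04532/0.27893 = 0.162.

Posterior probability ≈ 0.162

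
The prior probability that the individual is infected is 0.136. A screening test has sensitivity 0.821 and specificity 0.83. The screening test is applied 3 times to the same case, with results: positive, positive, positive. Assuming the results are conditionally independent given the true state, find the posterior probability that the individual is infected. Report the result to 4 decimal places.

Posterior P(H) ≈ 0.9466

Let H be the event that the individual is infected; start with P(H) = 0.136. P('positive'|H) = 0.821, P('positive'|¬H) = 0.17.
Update on result 1 ('positive'): P(H) ← 0.821·0.1360 / (0.821·0.1360 + 0.17·0.8640) = 0.11166/0.25854 = 0.4319.
Update on result 2 ('positive'): P(H) ← 0.821·0.4319 / (0.821·0.4319 + 0.17·0.5681) = 0.35457/0.45115 = 0.7859.
Update on result 3 ('positive'): P(H) ← 0.821·0.7859 / (0.821·0.7859 + 0.17·0.2141) = 0.64524/0.68164 = 0.9466.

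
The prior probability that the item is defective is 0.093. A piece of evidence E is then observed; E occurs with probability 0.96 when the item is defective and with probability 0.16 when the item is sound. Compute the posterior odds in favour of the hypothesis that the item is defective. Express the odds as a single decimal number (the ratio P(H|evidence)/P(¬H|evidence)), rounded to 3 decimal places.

Prior odds = 0.093/(1−0.093) = 0.10254.
Likelihood ratio for E = 0.96/0.16 = 6.0000.
Posterior odds = prior odds × LR = 0.61521.

Posterior odds ≈ 0.615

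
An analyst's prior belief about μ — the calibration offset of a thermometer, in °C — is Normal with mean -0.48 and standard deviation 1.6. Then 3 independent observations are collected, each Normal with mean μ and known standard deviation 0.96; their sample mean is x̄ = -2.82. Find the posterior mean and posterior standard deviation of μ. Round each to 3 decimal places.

Posterior mean ≈ -2.569; posterior SD ≈ 0.524

With known σ, the Normal prior is conjugate. Weight on the data is w = (n/σ²)/(n/σ² + 1/τ₀²) = 3.25521/(3.25521+0.390625) = 0.89286.
Posterior mean = w·x̄ + (1−w)·μ₀ = 0.89286·-2.82 + 0.10714·-0.48 = -2.569. Posterior variance = 1/(3.25521+0.390625) = 0.274286, so SD = 0.524.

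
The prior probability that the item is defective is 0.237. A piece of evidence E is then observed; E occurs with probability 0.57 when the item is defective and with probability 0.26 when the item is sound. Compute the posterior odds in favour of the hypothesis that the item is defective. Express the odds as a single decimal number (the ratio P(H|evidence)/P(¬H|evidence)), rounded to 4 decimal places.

Posterior odds ≈ 0.6810

Prior odds = 0.237/(1−0.237) = 0.31062.
Likelihood ratio for E = 0.57/0.26 = 2.1923.
Posterior odds = prior odds × LR = 0.68097.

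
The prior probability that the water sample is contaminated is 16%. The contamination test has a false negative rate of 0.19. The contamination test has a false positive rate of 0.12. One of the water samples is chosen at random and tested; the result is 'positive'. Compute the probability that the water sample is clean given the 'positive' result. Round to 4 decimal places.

P(¬H | E) ≈ 0.4375

Let H be the event that the water sample is contaminated. P(H) = 0.16, so P(¬H) = 0.84. With E the 'positive' result, P(E|H) = 0.81 and P(E|¬H) = 0.12.
P(E) = 0.81·0.16 + 0.12·0.84 = 0.12960 + 0.10080 = 0.23040.
By Bayes' theorem, P(H|E) = 0.12960 / 0.23040 = 0.5625. Hence P(¬H|E) = 1 − 0.5625 = 0.4375.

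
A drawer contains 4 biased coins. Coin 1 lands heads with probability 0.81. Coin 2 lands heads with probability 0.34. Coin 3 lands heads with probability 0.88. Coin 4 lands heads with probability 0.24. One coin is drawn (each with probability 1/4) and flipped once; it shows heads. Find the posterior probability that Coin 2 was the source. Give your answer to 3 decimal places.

Posterior probability ≈ 0.150

Tabulate prior·likelihood by source: [1] prior 0.25, lik 0.81, product 0.2025; [2] prior 0.25, lik 0.34, product 0.08500; [3] prior 0.25, lik 0.88, product 0.2200; [4] prior 0.25, lik 0.24, product 0.06000.
Normalizing constant = 0.56750; the posterior for Coin 2 is its product over the sum, 0.08500/0.56750 = 0.150.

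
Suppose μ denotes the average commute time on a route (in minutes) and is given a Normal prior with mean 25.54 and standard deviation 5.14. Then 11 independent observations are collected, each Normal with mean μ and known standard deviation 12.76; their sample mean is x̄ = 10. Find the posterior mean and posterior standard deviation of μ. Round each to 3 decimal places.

With known σ, the Normal prior is conjugate. Weight on the data is w = (n/σ²)/(n/σ² + 1/τ₀²) = 0.0675603/(0.0675603+0.0378507) = 0.64092.
Posterior mean = w·x̄ + (1−w)·μ₀ = 0.64092·10 + 0.35908·25.54 = 15.580. Posterior variance = 1/(0.0675603+0.0378507) = 9.48668, so SD = 3.080.

Posterior mean ≈ 15.580; posterior SD ≈ 3.080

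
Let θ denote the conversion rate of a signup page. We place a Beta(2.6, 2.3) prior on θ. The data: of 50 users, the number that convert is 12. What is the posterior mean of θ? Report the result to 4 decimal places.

Posterior mean ≈ 0.2659

The binomial likelihood is conjugate to the Beta prior: with 12 successes and 38 failures, the posterior is Beta(2.6+12, 2.3+38) = Beta(14.6, 40.3).
E[θ | data] = 14.6/(14.6+40.3) = 0.2659.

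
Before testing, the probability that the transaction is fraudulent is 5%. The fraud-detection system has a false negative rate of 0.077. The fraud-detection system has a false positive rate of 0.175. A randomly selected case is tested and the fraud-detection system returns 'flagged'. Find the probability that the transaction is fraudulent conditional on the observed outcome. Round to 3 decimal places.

P(H | E) ≈ 0.217

Let H be the event that the transaction is fraudulent. P(H) = 0.05, so P(¬H) = 0.95. With E the 'flagged' result, P(E|H) = 0.923 and P(E|¬H) = 0.175.
P(E) = 0.923·0.05 + 0.175·0.95 = 0.046150 + 0.16625 = 0.21240.
By Bayes' theorem, P(H|E) = 0.046150 / 0.21240 = 0.217.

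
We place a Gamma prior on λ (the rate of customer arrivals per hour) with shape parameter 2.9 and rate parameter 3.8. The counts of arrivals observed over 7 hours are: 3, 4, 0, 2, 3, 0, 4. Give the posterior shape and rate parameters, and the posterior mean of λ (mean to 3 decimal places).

Posterior: Gamma(shape=18.9, rate=10.8); mean ≈ 1.750

Total count ∑xᵢ = 16 over n = 7 hours.
Gamma is conjugate to the Poisson likelihood: posterior is Gamma(shape = 2.9+16 = 18.9, rate = 3.8+7 = 10.8).
Posterior mean = shape/rate = 18.9/10.8 = 1.750.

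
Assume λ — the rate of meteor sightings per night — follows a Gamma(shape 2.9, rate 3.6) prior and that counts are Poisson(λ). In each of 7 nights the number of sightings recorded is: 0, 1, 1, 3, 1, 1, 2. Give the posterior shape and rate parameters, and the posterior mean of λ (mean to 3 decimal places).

Total count ∑xᵢ = 9 over n = 7 nights.
Gamma is conjugate to the Poisson likelihood: posterior is Gamma(shape = 2.9+9 = 11.9, rate = 3.6+7 = 10.6).
Posterior mean = shape/rate = 11.9/10.6 = 1.123.

Posterior: Gamma(shape=11.9, rate=10.6); mean ≈ 1.123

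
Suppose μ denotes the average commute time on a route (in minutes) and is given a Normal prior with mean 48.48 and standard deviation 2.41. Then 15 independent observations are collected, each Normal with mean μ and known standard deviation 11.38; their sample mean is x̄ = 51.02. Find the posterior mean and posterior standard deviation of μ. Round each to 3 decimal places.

Posterior mean ≈ 49.502; posterior SD ≈ 1.863

Prior precision 1/τ₀² = 1/2.41² = 0.172173; data precision n/σ² = 15/11.38² = 0.115826.
Posterior precision = 0.172173 + 0.115826 = 0.288000, giving posterior SD = 1/√0.288000 = 1.863.
Posterior mean = (0.172173·48.48 + 0.115826·51.02) / 0.288000 = 49.502.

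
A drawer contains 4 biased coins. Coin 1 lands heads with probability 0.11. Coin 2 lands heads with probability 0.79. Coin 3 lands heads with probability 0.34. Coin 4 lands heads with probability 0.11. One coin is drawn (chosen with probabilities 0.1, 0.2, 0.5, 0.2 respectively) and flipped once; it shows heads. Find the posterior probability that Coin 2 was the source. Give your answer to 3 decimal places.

Posterior probability ≈ 0.438

Tabulate prior·likelihood by source: [1] prior 0.1, lik 0.11, product 0.01100; [2] prior 0.2, lik 0.79, product 0.1580; [3] prior 0.5, lik 0.34, product 0.1700; [4] prior 0.2, lik 0.11, product 0.02200.
Normalizing constant = 0.36100; the posterior for Coin 2 is its product over the sum, 0.1580/0.36100 = 0.438.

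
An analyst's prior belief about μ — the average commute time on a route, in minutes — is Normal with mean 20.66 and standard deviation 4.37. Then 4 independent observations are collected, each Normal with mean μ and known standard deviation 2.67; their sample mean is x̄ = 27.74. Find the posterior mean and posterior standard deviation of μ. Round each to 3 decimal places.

Prior precision 1/τ₀² = 1/4.37² = 0.0523645; data precision n/σ² = 4/2.67² = 0.561096.
Posterior precision = 0.0523645 + 0.561096 = 0.613461, giving posterior SD = 1/√0.613461 = 1.277.
Posterior mean = (0.0523645·20.66 + 0.561096·27.74) / 0.613461 = 27.136.

Posterior mean ≈ 27.136; posterior SD ≈ 1.277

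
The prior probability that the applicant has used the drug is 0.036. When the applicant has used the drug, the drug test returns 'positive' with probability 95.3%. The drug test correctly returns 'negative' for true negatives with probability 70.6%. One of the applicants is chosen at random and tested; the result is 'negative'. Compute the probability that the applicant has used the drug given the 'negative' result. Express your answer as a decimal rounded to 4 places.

Write H for 'the applicant has used the drug'. Prior odds H:¬H = 0.036/0.964 = 0.037344. For the 'negative' outcome, the likelihood ratio is 0.047/0.706 = 0.066572.
Posterior odds = 0.037344 × 0.066572 = 0.0024861, so P(H|E) = 0.0024861/(1+0.0024861) = 0.0025.

P(H | E) ≈ 0.0025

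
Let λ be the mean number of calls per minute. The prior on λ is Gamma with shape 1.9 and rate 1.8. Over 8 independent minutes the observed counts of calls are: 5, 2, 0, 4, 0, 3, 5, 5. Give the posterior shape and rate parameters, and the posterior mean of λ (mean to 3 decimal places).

Total count ∑xᵢ = 24 over n = 8 minutes.
Gamma is conjugate to the Poisson likelihood: posterior is Gamma(shape = 1.9+24 = 25.9, rate = 1.8+8 = 9.8).
E[λ | data] = 25.9/9.8 = 2.643.

Posterior: Gamma(shape=25.9, rate=9.8); mean ≈ 2.643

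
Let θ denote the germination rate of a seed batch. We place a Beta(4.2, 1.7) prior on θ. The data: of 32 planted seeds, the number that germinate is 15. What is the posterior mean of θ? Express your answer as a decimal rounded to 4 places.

Posterior mean ≈ 0.5066

The binomial likelihood is conjugate to the Beta prior: with 15 successes and 17 failures, the posterior is Beta(4.2+15, 1.7+17) = Beta(19.2, 18.7).
E[θ | data] = 19.2/(19.2+18.7) = 0.5066.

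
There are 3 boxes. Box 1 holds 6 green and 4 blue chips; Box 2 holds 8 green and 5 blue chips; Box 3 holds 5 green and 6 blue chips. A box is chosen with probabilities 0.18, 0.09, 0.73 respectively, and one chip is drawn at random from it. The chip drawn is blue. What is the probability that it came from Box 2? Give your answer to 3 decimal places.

Tabulate prior·likelihood by source: [1] prior 0.18, lik 0.4, product 0.07200; [2] prior 0.09, lik 0.3846, product 0.03462; [3] prior 0.73, lik 0.5455, product 0.3982.
Normalizing constant = 0.50480; the posterior for Box 2 is its product over the sum, 0.03462/0.50480 = 0.069.

Posterior probability ≈ 0.069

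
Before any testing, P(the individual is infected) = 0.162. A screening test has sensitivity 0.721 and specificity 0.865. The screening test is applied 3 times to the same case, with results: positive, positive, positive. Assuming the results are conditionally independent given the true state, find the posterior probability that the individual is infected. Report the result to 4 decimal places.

Let H be the event that the individual is infected; start with P(H) = 0.162. P('positive'|H) = 0.721, P('positive'|¬H) = 0.135.
Update on result 1 ('positive'): P(H) ← 0.721·0.1620 / (0.721·0.1620 + 0.135·0.8380) = 0.11680/0.22993 = 0.5080.
Update on result 2 ('positive'): P(H) ← 0.721·0.5080 / (0.721·0.5080 + 0.135·0.4920) = 0.36626/0.43268 = 0.8465.
Update on result 3 ('positive'): P(H) ← 0.721·0.8465 / (0.721·0.8465 + 0.135·0.1535) = 0.61032/0.63104 = 0.9672.

Posterior P(H) ≈ 0.9672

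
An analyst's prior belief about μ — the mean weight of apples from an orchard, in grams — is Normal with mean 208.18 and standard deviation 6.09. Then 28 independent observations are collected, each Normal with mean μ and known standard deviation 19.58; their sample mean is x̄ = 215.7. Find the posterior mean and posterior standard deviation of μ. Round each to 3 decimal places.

Prior precision 1/τ₀² = 1/6.09² = 0.0269628; data precision n/σ² = 28/19.58² = 0.0730353.
Posterior precision = 0.0269628 + 0.0730353 = 0.0999981, giving posterior SD = 1/√0.0999981 = 3.162.
Posterior mean = (0.0269628·208.18 + 0.0730353·215.7) / 0.0999981 = 213.672.

Posterior mean ≈ 213.672; posterior SD ≈ 3.162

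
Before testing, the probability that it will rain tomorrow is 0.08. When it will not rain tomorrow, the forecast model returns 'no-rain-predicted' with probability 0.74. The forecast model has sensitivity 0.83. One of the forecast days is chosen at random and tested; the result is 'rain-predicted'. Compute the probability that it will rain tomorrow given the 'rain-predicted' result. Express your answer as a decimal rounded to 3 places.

Write H for 'it will rain tomorrow'. Prior odds H:¬H = 0.08/0.92 = 0.086957. For the 'rain-predicted' outcome, the likelihood ratio is 0.83/0.26 = 3.1923.
Posterior odds = 0.086957 × 3.1923 = 0.27759, so P(H|E) = 0.27759/(1+0.27759) = 0.217.

P(H | E) ≈ 0.217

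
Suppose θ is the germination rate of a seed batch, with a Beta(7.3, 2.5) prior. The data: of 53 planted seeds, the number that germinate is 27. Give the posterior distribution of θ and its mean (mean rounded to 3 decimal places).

The binomial likelihood is conjugate to the Beta prior: with 27 successes and 26 failures, the posterior is Beta(7.3+27, 2.5+26) = Beta(34.3, 28.5).
E[θ | data] = 34.3/(34.3+28.5) = 0.546.

Posterior: Beta(34.3, 28.5); mean ≈ 0.546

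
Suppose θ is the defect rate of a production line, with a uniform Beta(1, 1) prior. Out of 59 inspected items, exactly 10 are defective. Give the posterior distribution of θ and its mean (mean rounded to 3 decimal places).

The binomial likelihood is conjugate to the Beta prior: with 10 successes and 49 failures, the posterior is Beta(1+10, 1+49) = Beta(11, 50).
Posterior mean = α/(α+β) = 11/61 = 0.180.

Posterior: Beta(11, 50); mean ≈ 0.180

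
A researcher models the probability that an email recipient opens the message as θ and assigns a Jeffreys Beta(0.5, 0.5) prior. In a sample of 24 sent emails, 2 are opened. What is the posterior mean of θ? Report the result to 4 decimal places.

Observing 2 successes and 22 failures updates Beta(0.5, 0.5) by adding the success and failure counts to the two shape parameters: α = 0.5+2 = 2.5, β = 0.5+22 = 22.5.
E[θ | data] = 2.5/(2.5+22.5) = 0.1000.

Posterior mean ≈ 0.1000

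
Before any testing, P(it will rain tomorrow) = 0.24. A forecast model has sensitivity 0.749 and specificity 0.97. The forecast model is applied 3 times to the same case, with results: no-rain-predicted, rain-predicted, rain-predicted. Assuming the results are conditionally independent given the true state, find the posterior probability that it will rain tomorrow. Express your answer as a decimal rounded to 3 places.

Posterior P(H) ≈ 0.981

Let H be the event that it will rain tomorrow; start with P(H) = 0.24. P('rain-predicted'|H) = 0.749, P('rain-predicted'|¬H) = 0.03.
Update on result 1 ('no-rain-predicted'): P(H) ← 0.251·0.2400 / (0.251·0.2400 + 0.97·0.7600) = 0.060240/0.79744 = 0.0755.
Update on result 2 ('rain-predicted'): P(H) ← 0.749·0.0755 / (0.749·0.0755 + 0.03·0.9245) = 0.056581/0.084315 = 0.6711.
Update on result 3 ('rain-predicted'): P(H) ← 0.749·0.6711 / (0.749·0.6711 + 0.03·0.3289) = 0.50263/0.51250 = 0.9807.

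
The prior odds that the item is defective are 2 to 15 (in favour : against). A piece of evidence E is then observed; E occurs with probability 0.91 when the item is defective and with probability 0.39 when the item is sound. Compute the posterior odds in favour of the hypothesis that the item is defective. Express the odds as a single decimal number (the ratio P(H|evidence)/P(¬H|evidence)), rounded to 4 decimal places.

Posterior odds ≈ 0.3111

Prior odds = 2/15 = 0.13333.
Likelihood ratio for E = 0.91/0.39 = 2.3333.
Posterior odds = prior odds × LR = 0.31111.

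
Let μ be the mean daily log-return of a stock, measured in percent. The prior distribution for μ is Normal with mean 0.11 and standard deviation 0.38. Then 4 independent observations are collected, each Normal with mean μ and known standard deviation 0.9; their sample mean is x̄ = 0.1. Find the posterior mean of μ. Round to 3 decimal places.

Prior precision 1/τ₀² = 1/0.38² = 6.92521; data precision n/σ² = 4/0.9² = 4.93827.
Posterior precision = 6.92521 + 4.93827 = 11.8635.
Posterior mean = (6.92521·0.11 + 4.93827·0.1) / 11.8635 = 0.106.

Posterior mean ≈ 0.106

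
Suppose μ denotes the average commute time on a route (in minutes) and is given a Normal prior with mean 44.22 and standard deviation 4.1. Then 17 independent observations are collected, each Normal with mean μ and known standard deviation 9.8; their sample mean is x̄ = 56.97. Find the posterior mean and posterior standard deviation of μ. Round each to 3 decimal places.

Prior precision 1/τ₀² = 1/4.1² = 0.0594884; data precision n/σ² = 17/9.8² = 0.177010.
Posterior precision = 0.0594884 + 0.177010 = 0.236498, giving posterior SD = 1/√0.236498 = 2.056.
Posterior mean = (0.0594884·44.22 + 0.177010·56.97) / 0.236498 = 53.763.

Posterior mean ≈ 53.763; posterior SD ≈ 2.056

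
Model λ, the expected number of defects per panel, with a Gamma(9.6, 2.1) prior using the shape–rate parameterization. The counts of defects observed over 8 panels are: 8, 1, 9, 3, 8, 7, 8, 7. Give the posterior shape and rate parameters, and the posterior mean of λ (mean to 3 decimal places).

Total count ∑xᵢ = 51 over n = 8 panels.
Gamma is conjugate to the Poisson likelihood: posterior is Gamma(shape = 9.6+51 = 60.6, rate = 2.1+8 = 10.1).
Posterior mean = shape/rate = 60.6/10.1 = 6.000.

Posterior: Gamma(shape=60.6, rate=10.1); mean ≈ 6.000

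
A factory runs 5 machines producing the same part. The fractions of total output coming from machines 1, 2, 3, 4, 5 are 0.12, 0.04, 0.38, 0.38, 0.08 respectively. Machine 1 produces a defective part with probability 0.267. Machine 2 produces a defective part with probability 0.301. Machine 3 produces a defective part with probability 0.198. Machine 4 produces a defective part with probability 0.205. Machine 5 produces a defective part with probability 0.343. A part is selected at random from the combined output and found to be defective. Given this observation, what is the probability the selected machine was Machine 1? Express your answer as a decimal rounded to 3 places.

P(defective|M1) = 0.267; P(defective|M2) = 0.301; P(defective|M3) = 0.198; P(defective|M4) = 0.205; P(defective|M5) = 0.343.
Prior × likelihood for each source: 0.12·0.267=0.03204, 0.04·0.301=0.01204, 0.38·0.198=0.07524, 0.38·0.205=0.07790, 0.08·0.343=0.02744. Summing gives P(defective) = 0.22466.
P(Machine 1 | defective) = 0.03204 / 0.22466 = 0.143.

Posterior probability ≈ 0.143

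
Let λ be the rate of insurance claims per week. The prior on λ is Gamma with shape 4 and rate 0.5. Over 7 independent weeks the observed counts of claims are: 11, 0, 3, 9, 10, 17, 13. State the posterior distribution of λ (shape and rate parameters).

Total count ∑xᵢ = 63 over n = 7 weeks.
Gamma is conjugate to the Poisson likelihood: posterior is Gamma(shape = 4+63 = 67, rate = 0.5+7 = 7.5).

Posterior: Gamma(shape=67, rate=7.5)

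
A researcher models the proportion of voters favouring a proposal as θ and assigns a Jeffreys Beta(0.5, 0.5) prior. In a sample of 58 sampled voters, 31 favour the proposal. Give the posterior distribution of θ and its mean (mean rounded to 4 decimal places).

Observing 31 successes and 27 failures updates Beta(0.5, 0.5) by adding the success and failure counts to the two shape parameters: α = 0.5+31 = 31.5, β = 0.5+27 = 27.5.
Posterior mean = α/(α+β) = 31.5/59 = 0.5339.

Posterior: Beta(31.5, 27.5); mean ≈ 0.5339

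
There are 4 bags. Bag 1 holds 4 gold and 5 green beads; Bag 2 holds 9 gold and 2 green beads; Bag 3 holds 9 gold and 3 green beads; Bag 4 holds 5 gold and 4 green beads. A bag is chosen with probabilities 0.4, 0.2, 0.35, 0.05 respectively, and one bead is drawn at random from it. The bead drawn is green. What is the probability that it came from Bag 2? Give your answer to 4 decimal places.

Posterior probability ≈ 0.0987

Tabulate prior·likelihood by source: [1] prior 0.4, lik 0.5556, product 0.2222; [2] prior 0.2, lik 0.1818, product 0.03636; [3] prior 0.35, lik 0.25, product 0.08750; [4] prior 0.05, lik 0.4444, product 0.02222.
Normalizing constant = 0.36831; the posterior for Bag 2 is its product over the sum, 0.03636/0.36831 = 0.0987.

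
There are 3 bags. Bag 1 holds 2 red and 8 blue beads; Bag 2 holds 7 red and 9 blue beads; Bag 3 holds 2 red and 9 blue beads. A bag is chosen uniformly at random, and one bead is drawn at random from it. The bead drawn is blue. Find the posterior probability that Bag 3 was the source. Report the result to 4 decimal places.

Posterior probability ≈ 0.3752

P(blue|Bag 1) = 0.8; P(blue|Bag 2) = 0.5625; P(blue|Bag 3) = 0.8182.
Prior × likelihood for each source: 0.333333·0.8=0.2667, 0.333333·0.5625=0.1875, 0.333333·0.8182=0.2727. Summing gives P(blue) = 0.72689.
P(Bag 3 | blue) = 0.2727 / 0.72689 = 0.3752.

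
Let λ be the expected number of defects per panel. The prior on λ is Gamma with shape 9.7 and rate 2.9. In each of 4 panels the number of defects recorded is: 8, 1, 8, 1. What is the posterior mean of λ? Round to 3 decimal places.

Posterior mean ≈ 4.014

The Poisson likelihood adds the total count to the shape and the number of exposure periods to the rate. Here ∑xᵢ = 18 and n = 4, so shape 9.7→27.7 and rate 2.9→6.9.
E[λ | data] = 27.7/6.9 = 4.014.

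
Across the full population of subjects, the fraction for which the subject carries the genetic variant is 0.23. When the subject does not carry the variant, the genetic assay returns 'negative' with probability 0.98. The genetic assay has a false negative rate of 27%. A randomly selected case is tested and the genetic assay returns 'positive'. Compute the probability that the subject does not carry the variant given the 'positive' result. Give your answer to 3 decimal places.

Write H for 'the subject carries the genetic variant'. Prior odds H:¬H = 0.23/0.77 = 0.29870. For the 'positive' outcome, the likelihood ratio is 0.73/0.02 = 36.500.
Posterior odds = 0.29870 × 36.500 = 10.903, so P(H|E) = 10.903/(1+10.903) = 0.916. Then P(¬H|E) = 1 − 0.916 = 0.084.

P(¬H | E) ≈ 0.084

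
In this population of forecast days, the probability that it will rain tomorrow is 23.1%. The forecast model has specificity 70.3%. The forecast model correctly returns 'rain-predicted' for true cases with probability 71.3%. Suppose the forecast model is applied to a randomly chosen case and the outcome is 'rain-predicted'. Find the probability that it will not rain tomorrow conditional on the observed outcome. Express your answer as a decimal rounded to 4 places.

Let H be the event that it will rain tomorrow. P(H) = 0.231, so P(¬H) = 0.769. With E the 'rain-predicted' result, P(E|H) = 0.713 and P(E|¬H) = 0.297.
P(E) = 0.713·0.231 + 0.297·0.769 = 0.16470 + 0.22839 = 0.39310.
By Bayes' theorem, P(H|E) = 0.16470 / 0.39310 = 0.4190. Hence P(¬H|E) = 1 − 0.4190 = 0.5810.

P(¬H | E) ≈ 0.5810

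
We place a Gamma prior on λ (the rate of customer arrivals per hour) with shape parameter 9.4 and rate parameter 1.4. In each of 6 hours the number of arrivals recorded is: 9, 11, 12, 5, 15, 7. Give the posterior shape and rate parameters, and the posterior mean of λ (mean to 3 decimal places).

Total count ∑xᵢ = 59 over n = 6 hours.
Gamma is conjugate to the Poisson likelihood: posterior is Gamma(shape = 9.4+59 = 68.4, rate = 1.4+6 = 7.4).
Posterior mean = shape/rate = 68.4/7.4 = 9.243.

Posterior: Gamma(shape=68.4, rate=7.4); mean ≈ 9.243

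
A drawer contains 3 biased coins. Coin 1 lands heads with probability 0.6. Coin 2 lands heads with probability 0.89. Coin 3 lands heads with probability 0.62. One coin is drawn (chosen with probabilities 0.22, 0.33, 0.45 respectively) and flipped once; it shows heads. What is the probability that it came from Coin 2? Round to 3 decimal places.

Tabulate prior·likelihood by source: [1] prior 0.22, lik 0.6, product 0.1320; [2] prior 0.33, lik 0.89, product 0.2937; [3] prior 0.45, lik 0.62, product 0.2790.
Normalizing constant = 0.70470; the posterior for Coin 2 is its product over the sum, 0.2937/0.70470 = 0.417.

Posterior probability ≈ 0.417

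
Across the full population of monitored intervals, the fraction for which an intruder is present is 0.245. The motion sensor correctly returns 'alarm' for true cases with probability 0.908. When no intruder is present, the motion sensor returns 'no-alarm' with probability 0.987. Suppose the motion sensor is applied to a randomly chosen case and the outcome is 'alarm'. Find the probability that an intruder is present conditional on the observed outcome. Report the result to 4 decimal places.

Write H for 'an intruder is present'. Prior odds H:¬H = 0.245/0.755 = 0.32450. For the 'alarm' outcome, the likelihood ratio is 0.908/0.013 = 69.846.
Posterior odds = 0.32450 × 69.846 = 22.665, so P(H|E) = 22.665/(1+22.665) = 0.9577.

P(H | E) ≈ 0.9577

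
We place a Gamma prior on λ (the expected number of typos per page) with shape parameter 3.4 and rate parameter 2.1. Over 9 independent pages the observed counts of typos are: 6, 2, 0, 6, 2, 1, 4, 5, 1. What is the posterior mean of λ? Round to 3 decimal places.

Posterior mean ≈ 2.739

The Poisson likelihood adds the total count to the shape and the number of exposure periods to the rate. Here ∑xᵢ = 27 and n = 9, so shape 3.4→30.4 and rate 2.1→11.1.
Posterior mean = shape/rate = 30.4/11.1 = 2.739.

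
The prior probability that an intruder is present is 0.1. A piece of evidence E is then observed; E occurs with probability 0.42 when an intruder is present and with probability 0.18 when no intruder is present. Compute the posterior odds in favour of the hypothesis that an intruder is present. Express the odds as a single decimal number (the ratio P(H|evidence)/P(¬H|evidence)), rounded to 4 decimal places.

Prior odds = 0.1/(1−0.1) = 0.11111.
Likelihood ratio for E = 0.42/0.18 = 2.3333.
Posterior odds = prior odds × LR = 0.25926.

Posterior odds ≈ 0.2593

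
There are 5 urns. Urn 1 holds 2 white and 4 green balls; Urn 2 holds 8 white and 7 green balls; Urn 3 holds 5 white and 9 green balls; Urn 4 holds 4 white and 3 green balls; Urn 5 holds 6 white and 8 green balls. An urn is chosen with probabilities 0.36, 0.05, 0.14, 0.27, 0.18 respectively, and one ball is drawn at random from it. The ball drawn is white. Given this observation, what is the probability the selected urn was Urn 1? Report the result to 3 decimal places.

Posterior probability ≈ 0.280

Tabulate prior·likelihood by source: [1] prior 0.36, lik 0.3333, product 0.1200; [2] prior 0.05, lik 0.5333, product 0.02667; [3] prior 0.14, lik 0.3571, product 0.05000; [4] prior 0.27, lik 0.5714, product 0.1543; [5] prior 0.18, lik 0.4286, product 0.07714.
Normalizing constant = 0.42810; the posterior for Urn 1 is its product over the sum, 0.1200/0.42810 = 0.280.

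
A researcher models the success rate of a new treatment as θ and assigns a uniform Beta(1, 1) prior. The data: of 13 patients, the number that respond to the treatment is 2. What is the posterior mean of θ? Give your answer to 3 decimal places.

Observing 2 successes and 11 failures updates Beta(1, 1) by adding the success and failure counts to the two shape parameters: α = 1+2 = 3, β = 1+11 = 12.
E[θ | data] = 3/(3+12) = 0.200.

Posterior mean ≈ 0.200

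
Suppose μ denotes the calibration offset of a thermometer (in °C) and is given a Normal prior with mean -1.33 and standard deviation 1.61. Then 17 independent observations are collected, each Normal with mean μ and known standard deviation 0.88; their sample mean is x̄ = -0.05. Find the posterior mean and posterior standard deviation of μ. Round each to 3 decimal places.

Prior precision 1/τ₀² = 1/1.61² = 0.385788; data precision n/σ² = 17/0.88² = 21.9525.
Posterior precision = 0.385788 + 21.9525 = 22.3383, giving posterior SD = 1/√22.3383 = 0.212.
Posterior mean = (0.385788·-1.33 + 21.9525·-0.05) / 22.3383 = -0.072.

Posterior mean ≈ -0.072; posterior SD ≈ 0.212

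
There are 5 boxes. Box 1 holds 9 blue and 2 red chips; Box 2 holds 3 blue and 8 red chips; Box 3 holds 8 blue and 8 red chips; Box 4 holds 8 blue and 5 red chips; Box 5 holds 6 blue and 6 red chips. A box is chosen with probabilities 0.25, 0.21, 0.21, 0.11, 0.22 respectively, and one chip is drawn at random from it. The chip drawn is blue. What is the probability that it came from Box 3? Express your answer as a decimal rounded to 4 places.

Posterior probability ≈ 0.1928

Tabulate prior·likelihood by source: [1] prior 0.25, lik 0.8182, product 0.2045; [2] prior 0.21, lik 0.2727, product 0.05727; [3] prior 0.21, lik 0.5, product 0.1050; [4] prior 0.11, lik 0.6154, product 0.06769; [5] prior 0.22, lik 0.5, product 0.1100.
Normalizing constant = 0.54451; the posterior for Box 3 is its product over the sum, 0.1050/0.54451 = 0.1928.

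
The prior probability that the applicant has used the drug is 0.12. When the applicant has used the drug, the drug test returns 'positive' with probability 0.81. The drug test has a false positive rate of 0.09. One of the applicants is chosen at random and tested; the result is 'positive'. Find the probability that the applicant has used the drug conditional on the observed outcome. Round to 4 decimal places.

Let H be the event that the applicant has used the drug. P(H) = 0.12, so P(¬H) = 0.88. With E the 'positive' result, P(E|H) = 0.81 and P(E|¬H) = 0.09.
P(E) = 0.81·0.12 + 0.09·0.88 = 0.097200 + 0.079200 = 0.17640.
By Bayes' theorem, P(H|E) = 0.097200 / 0.17640 = 0.5510.

P(H | E) ≈ 0.5510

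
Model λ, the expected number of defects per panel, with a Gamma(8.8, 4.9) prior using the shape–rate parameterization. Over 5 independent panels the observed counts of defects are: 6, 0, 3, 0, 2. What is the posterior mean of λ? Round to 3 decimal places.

Posterior mean ≈ 2.000

Total count ∑xᵢ = 11 over n = 5 panels.
Gamma is conjugate to the Poisson likelihood: posterior is Gamma(shape = 8.8+11 = 19.8, rate = 4.9+5 = 9.9).
E[λ | data] = 19.8/9.9 = 2.000.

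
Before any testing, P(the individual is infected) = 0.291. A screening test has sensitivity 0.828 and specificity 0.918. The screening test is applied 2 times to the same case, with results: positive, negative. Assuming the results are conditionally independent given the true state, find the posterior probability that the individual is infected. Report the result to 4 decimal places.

Let H be the event that the individual is infected; start with P(H) = 0.291. P('positive'|H) = 0.828, P('positive'|¬H) = 0.082.
Update on result 1 ('positive'): P(H) ← 0.828·0.2910 / (0.828·0.2910 + 0.082·0.7090) = 0.24095/0.29909 = 0.8056.
Update on result 2 ('negative'): P(H) ← 0.172·0.8056 / (0.172·0.8056 + 0.918·0.1944) = 0.13857/0.31701 = 0.4371.

Posterior P(H) ≈ 0.4371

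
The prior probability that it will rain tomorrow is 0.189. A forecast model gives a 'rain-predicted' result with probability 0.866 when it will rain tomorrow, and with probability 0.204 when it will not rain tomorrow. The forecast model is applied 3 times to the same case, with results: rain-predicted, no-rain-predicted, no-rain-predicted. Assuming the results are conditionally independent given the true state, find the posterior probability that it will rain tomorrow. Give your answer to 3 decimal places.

With H the event that it will rain tomorrow, the joint likelihood of the observed sequence is P(data|H) = 0.866·0.134·0.134 = 0.015550 and P(data|¬H) = 0.204·0.796·0.796 = 0.12926.
Bayes: P(H|data) = 0.189·0.015550 / (0.189·0.015550 + 0.811·0.12926) = 0.0029389/0.10777 = 0.0273.

Posterior P(H) ≈ 0.027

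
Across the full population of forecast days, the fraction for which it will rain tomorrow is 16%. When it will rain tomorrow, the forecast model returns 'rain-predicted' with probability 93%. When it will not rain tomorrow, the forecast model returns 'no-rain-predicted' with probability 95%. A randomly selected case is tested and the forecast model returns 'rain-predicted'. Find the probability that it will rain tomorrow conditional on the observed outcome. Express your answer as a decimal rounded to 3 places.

Let H be the event that it will rain tomorrow. P(H) = 0.16, so P(¬H) = 0.84. With E the 'rain-predicted' result, P(E|H) = 0.93 and P(E|¬H) = 0.05.
P(E) = 0.93·0.16 + 0.05·0.84 = 0.14880 + 0.042000 = 0.19080.
By Bayes' theorem, P(H|E) = 0.14880 / 0.19080 = 0.780.

P(H | E) ≈ 0.780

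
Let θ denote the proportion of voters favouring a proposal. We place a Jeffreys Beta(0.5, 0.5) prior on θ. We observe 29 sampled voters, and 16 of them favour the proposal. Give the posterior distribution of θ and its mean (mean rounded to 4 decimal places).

The binomial likelihood is conjugate to the Beta prior: with 16 successes and 13 failures, the posterior is Beta(0.5+16, 0.5+13) = Beta(16.5, 13.5).
Posterior mean = α/(α+β) = 16.5/30 = 0.5500.

Posterior: Beta(16.5, 13.5); mean ≈ 0.5500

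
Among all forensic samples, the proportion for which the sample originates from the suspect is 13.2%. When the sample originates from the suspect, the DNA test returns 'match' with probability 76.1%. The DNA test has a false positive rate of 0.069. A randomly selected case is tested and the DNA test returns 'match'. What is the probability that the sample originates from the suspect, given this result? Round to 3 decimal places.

P(H | E) ≈ 0.626

Let H be the event that the sample originates from the suspect. P(H) = 0.132, so P(¬H) = 0.868. With E the 'match' result, P(E|H) = 0.761 and P(E|¬H) = 0.069.
P(E) = 0.761·0.132 + 0.069·0.868 = 0.10045 + 0.059892 = 0.16034.
By Bayes' theorem, P(H|E) = 0.10045 / 0.16034 = 0.626.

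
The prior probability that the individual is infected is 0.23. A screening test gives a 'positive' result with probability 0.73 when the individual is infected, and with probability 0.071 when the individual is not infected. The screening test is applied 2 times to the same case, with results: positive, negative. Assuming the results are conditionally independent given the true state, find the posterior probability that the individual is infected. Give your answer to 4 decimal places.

With H the event that the individual is infected, the joint likelihood of the observed sequence is P(data|H) = 0.73·0.27 = 0.19710 and P(data|¬H) = 0.071·0.929 = 0.065959.
Bayes: P(H|data) = 0.23·0.19710 / (0.23·0.19710 + 0.77·0.065959) = 0.045333/0.096121 = 0.4716.

Posterior P(H) ≈ 0.4716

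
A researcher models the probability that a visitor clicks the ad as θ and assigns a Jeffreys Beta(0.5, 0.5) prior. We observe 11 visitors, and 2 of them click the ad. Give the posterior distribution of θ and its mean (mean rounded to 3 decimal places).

Observing 2 successes and 9 failures updates Beta(0.5, 0.5) by adding the success and failure counts to the two shape parameters: α = 0.5+2 = 2.5, β = 0.5+9 = 9.5.
Posterior mean = α/(α+β) = 2.5/12 = 0.208.

Posterior: Beta(2.5, 9.5); mean ≈ 0.208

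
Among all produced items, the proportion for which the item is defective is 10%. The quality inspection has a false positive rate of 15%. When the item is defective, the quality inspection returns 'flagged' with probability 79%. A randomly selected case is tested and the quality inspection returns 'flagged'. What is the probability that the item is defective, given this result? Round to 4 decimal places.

P(H | E) ≈ 0.3692

Write H for 'the item is defective'. Prior odds H:¬H = 0.1/0.9 = 0.11111. For the 'flagged' outcome, the likelihood ratio is 0.79/0.15 = 5.2667.
Posterior odds = 0.11111 × 5.2667 = 0.58519, so P(H|E) = 0.58519/(1+0.58519) = 0.3692.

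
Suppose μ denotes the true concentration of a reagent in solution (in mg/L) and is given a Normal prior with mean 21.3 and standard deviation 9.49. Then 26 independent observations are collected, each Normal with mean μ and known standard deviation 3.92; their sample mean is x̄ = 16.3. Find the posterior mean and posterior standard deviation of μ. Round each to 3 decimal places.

Posterior mean ≈ 16.333; posterior SD ≈ 0.766

With known σ, the Normal prior is conjugate. Weight on the data is w = (n/σ²)/(n/σ² + 1/τ₀²) = 1.69200/(1.69200+0.0111037) = 0.99348.
Posterior mean = w·x̄ + (1−w)·μ₀ = 0.99348·16.3 + 0.0065197·21.3 = 16.333. Posterior variance = 1/(1.69200+0.0111037) = 0.587162, so SD = 0.766.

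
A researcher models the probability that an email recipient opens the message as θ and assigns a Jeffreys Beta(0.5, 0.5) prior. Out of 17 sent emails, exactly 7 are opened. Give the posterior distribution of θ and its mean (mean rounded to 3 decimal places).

The binomial likelihood is conjugate to the Beta prior: with 7 successes and 10 failures, the posterior is Beta(0.5+7, 0.5+10) = Beta(7.5, 10.5).
E[θ | data] = 7.5/(7.5+10.5) = 0.417.

Posterior: Beta(7.5, 10.5); mean ≈ 0.417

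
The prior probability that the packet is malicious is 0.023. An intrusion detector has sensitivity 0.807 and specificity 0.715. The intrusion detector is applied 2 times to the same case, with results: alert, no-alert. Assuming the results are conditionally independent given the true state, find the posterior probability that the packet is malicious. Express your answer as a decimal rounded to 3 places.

With H the event that the packet is malicious, the joint likelihood of the observed sequence is P(data|H) = 0.807·0.193 = 0.15575 and P(data|¬H) = 0.285·0.715 = 0.20377.
Bayes: P(H|data) = 0.023·0.15575 / (0.023·0.15575 + 0.977·0.20377) = 0.0035823/0.20267 = 0.0177.

Posterior P(H) ≈ 0.018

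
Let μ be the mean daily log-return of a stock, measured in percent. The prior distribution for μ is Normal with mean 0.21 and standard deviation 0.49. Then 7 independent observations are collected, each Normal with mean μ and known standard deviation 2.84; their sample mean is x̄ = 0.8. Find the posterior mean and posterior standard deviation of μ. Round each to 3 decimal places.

Posterior mean ≈ 0.312; posterior SD ≈ 0.446

With known σ, the Normal prior is conjugate. Weight on the data is w = (n/σ²)/(n/σ² + 1/τ₀²) = 0.867883/(0.867883+4.16493) = 0.17244.
Posterior mean = w·x̄ + (1−w)·μ₀ = 0.17244·0.8 + 0.82756·0.21 = 0.312. Posterior variance = 1/(0.867883+4.16493) = 0.198696, so SD = 0.446.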